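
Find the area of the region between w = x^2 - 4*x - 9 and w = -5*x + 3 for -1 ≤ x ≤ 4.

The difference (x^2 - 4*x - 9) - (-5*x + 3) = x^2 + x - 12 changes sign at x = 3 inside [-1, 4], so split the integral there.
∫[-1,3] (x^2 + x - 12) dx = -104/3; the area of that piece is 104/3.
∫[3,4] (x^2 + x - 12) dx = 23/6.
Total area = 104/3 + 23/6 = 77/2.

77/2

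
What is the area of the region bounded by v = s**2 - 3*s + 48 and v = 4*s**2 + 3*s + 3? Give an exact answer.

256

Set the curves equal: s**2 - 3*s + 48 = 4*s**2 + 3*s + 3, so -3*s**2 - 6*s + 45 = 0, which factors as -3*(s - 3)*(s + 5) = 0. The curves meet at s = -5, 3.
On [-5, 3], v = s**2 - 3*s + 48 is on top; that piece has area ∫[-5,3] (-3*s**2 - 6*s + 45) ds = 256.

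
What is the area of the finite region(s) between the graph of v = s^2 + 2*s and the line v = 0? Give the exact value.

4/3

The curve meets the s-axis where s^2 + 2*s = 0, i.e. s*(s + 2) = 0, at s = -2, 0.
On [-2, 0] the curve lies below the axis; ∫[-2,0] (s^2 + 2*s) ds = -4/3, giving area 4/3.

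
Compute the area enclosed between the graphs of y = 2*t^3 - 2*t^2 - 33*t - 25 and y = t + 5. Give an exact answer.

1136/3

Set the curves equal: 2*t^3 - 2*t^2 - 33*t - 25 = t + 5, so 2*t^3 - 2*t^2 - 34*t - 30 = 0, which factors as 2*(t - 5)*(t + 1)*(t + 3) = 0. The curves meet at t = -3, -1, 5.
On [-3, -1], y = 2*t^3 - 2*t^2 - 33*t - 25 is on top; that piece has area ∫[-3,-1] (2*t^3 - 2*t^2 - 34*t - 30) dt = 56/3.
On [-1, 5], y = t + 5 is on top; that piece has area ∫[-1,5] (-(2*t^3 - 2*t^2 - 34*t - 30)) dt = 360.
Total enclosed area = 56/3 + 360 = 1136/3.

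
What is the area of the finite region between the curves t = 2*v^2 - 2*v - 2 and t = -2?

Both boundary curves give t as a function of v, so integrate with respect to v. Setting them equal: 2*v^2 - 2*v = 0, i.e. 2*v*(v - 1) = 0, so they meet at v = 0, 1.
For v in [0, 1], t = 2*v^2 - 2*v - 2 is on the left; area = ∫[0,1] (-(2*v^2 - 2*v)) dv = 1/3.

1/3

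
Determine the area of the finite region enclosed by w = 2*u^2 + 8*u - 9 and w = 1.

72

Set the curves equal: 2*u^2 + 8*u - 9 = 1, so 2*u^2 + 8*u - 10 = 0, which factors as 2*(u - 1)*(u + 5) = 0. The curves meet at u = -5, 1.
On [-5, 1], w = 1 is on top; that piece has area ∫[-5,1] (-(2*u^2 + 8*u - 10)) du = 72.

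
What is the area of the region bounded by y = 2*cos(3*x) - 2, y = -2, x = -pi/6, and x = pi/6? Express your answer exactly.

4/3

On [-pi/6, pi/6], (2*cos(3*x) - 2) - (-2) = 2*cos(3*x) is ≥ 0 throughout, so the area is a single integral of |2*cos(3*x)|.
∫[-pi/6,pi/6] (2*cos(3*x)) dx = 4/3.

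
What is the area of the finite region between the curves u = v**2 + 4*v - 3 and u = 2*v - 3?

Both boundary curves give u as a function of v, so integrate with respect to v. Setting them equal: v**2 + 2*v = 0, i.e. v*(v + 2) = 0, so they meet at v = -2, 0.
For v in [-2, 0], u = v**2 + 4*v - 3 is on the left; area = ∫[-2,0] (-(v**2 + 2*v)) dv = 4/3.

4/3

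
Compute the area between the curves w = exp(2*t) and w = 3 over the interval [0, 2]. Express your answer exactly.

-17/2 + 3*log(3) + exp(4)/2

The difference (exp(2*t)) - (3) = exp(2*t) - 3 changes sign at t = log(3)/2 inside [0, 2], so split the integral there.
∫[0,log(3)/2] (exp(2*t) - 3) dt = 1 - 3*log(3)/2; the area of that piece is -1 + 3*log(3)/2.
∫[log(3)/2,2] (exp(2*t) - 3) dt = -15/2 + 3*log(3)/2 + exp(4)/2.
Total area = (-1 + 3*log(3)/2) + (-15/2 + 3*log(3)/2 + exp(4)/2) = -17/2 + 3*log(3) + exp(4)/2.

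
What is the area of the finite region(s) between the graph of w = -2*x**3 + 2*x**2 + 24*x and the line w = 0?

937/6

The curve meets the x-axis where -2*x**3 + 2*x**2 + 24*x = 0, i.e. -2*x*(x - 4)*(x + 3) = 0, at x = -3, 0, 4.
On [-3, 0] the curve lies below the axis; ∫[-3,0] (-2*x**3 + 2*x**2 + 24*x) dx = -99/2, giving area 99/2.
On [0, 4] the curve lies above the axis; ∫[0,4] (-2*x**3 + 2*x**2 + 24*x) dx = 320/3, giving area 320/3.
Total area = 99/2 + 320/3 = 937/6.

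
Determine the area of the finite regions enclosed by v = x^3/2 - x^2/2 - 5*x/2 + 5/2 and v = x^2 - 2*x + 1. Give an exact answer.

Set the curves equal: x^3/2 - x^2/2 - 5*x/2 + 5/2 = x^2 - 2*x + 1, so x^3/2 - 3*x^2/2 - x/2 + 3/2 = 0, which factors as (x - 3)*(x - 1)*(x + 1)/2 = 0. The curves meet at x = -1, 1, 3.
On [-1, 1], v = x^3/2 - x^2/2 - 5*x/2 + 5/2 is on top; that piece has area ∫[-1,1] (x^3/2 - 3*x^2/2 - x/2 + 3/2) dx = 2.
On [1, 3], v = x^2 - 2*x + 1 is on top; that piece has area ∫[1,3] (-(x^3/2 - 3*x^2/2 - x/2 + 3/2)) dx = 2.
Total enclosed area = 2 + 2 = 4.

4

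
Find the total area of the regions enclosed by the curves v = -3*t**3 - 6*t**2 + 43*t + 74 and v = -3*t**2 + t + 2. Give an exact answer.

Set the curves equal: -3*t**3 - 6*t**2 + 43*t + 74 = -3*t**2 + t + 2, so -3*t**3 - 3*t**2 + 42*t + 72 = 0, which factors as -3*(t - 4)*(t + 2)*(t + 3) = 0. The curves meet at t = -3, -2, 4.
On [-3, -2], v = -3*t**2 + t + 2 is on top; that piece has area ∫[-3,-2] (-(-3*t**3 - 3*t**2 + 42*t + 72)) dt = 13/4.
On [-2, 4], v = -3*t**3 - 6*t**2 + 43*t + 74 is on top; that piece has area ∫[-2,4] (-3*t**3 - 3*t**2 + 42*t + 72) dt = 432.
Total enclosed area = 13/4 + 432 = 1741/4.

1741/4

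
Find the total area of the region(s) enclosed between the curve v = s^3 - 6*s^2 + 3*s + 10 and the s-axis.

The curve meets the s-axis where s^3 - 6*s^2 + 3*s + 10 = 0, i.e. (s - 5)*(s - 2)*(s + 1) = 0, at s = -1, 2, 5.
On [-1, 2] the curve lies above the axis; ∫[-1,2] (s^3 - 6*s^2 + 3*s + 10) ds = 81/4, giving area 81/4.
On [2, 5] the curve lies below the axis; ∫[2,5] (s^3 - 6*s^2 + 3*s + 10) ds = -81/4, giving area 81/4.
Total area = 81/4 + 81/4 = 81/2.

81/2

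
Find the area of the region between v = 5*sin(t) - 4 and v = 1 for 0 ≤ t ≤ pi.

On [0, pi], (5*sin(t) - 4) - (1) = 5*sin(t) - 5 is ≤ 0 throughout, so the area is a single integral of |5*sin(t) - 5|.
∫[0,pi] (5*sin(t) - 5) dt = 10 - 5*pi; the area of that piece is -10 + 5*pi.

-10 + 5*pi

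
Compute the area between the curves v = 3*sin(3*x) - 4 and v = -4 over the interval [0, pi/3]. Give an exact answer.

On [0, pi/3], (3*sin(3*x) - 4) - (-4) = 3*sin(3*x) is ≥ 0 throughout, so the area is a single integral of |3*sin(3*x)|.
∫[0,pi/3] (3*sin(3*x)) dx = 2.

2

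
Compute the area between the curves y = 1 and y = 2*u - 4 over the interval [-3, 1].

28

On [-3, 1], (1) - (2*u - 4) = -2*u + 5 is ≥ 0 throughout, so the area is a single integral of |-2*u + 5|.
∫[-3,1] (-2*u + 5) du = 28.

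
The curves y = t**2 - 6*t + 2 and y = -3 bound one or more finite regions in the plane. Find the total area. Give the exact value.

32/3

Set the curves equal: t**2 - 6*t + 2 = -3, so t**2 - 6*t + 5 = 0, which factors as (t - 5)*(t - 1) = 0. The curves meet at t = 1, 5.
On [1, 5], y = -3 is on top; that piece has area ∫[1,5] (-(t**2 - 6*t + 5)) dt = 32/3.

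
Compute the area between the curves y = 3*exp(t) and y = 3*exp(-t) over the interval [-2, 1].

-12 + 3*exp(-2) + 3*exp(-1) + 3*exp(1) + 3*exp(2)

The difference (3*exp(t)) - (3*exp(-t)) = 3*exp(t) - 3*exp(-t) changes sign at t = 0 inside [-2, 1], so split the integral there.
∫[-2,0] (3*exp(t) - 3*exp(-t)) dt = -3*exp(2) - 3*exp(-2) + 6; the area of that piece is -6 + 3*exp(-2) + 3*exp(2).
∫[0,1] (3*exp(t) - 3*exp(-t)) dt = -6 + 3*exp(-1) + 3*exp(1).
Total area = (-6 + 3*exp(-2) + 3*exp(2)) + (-6 + 3*exp(-1) + 3*exp(1)) = -12 + 3*exp(-2) + 3*exp(-1) + 3*exp(1) + 3*exp(2).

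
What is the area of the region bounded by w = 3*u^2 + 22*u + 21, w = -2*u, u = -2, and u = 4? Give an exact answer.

358

The difference (3*u^2 + 22*u + 21) - (-2*u) = 3*u^2 + 24*u + 21 changes sign at u = -1 inside [-2, 4], so split the integral there.
∫[-2,-1] (3*u^2 + 24*u + 21) du = -8; the area of that piece is 8.
∫[-1,4] (3*u^2 + 24*u + 21) du = 350.
Total area = 8 + 350 = 358.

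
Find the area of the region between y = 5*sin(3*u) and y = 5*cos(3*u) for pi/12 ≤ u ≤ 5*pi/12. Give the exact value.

10*sqrt(2)/3

On [pi/12, 5*pi/12], (5*sin(3*u)) - (5*cos(3*u)) = 5*sin(3*u) - 5*cos(3*u) is ≥ 0 throughout, so the area is a single integral of |5*sin(3*u) - 5*cos(3*u)|.
∫[pi/12,5*pi/12] (5*sin(3*u) - 5*cos(3*u)) du = 10*sqrt(2)/3.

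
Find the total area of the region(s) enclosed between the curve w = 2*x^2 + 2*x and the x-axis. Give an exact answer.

1/3

The curve meets the x-axis where 2*x^2 + 2*x = 0, i.e. 2*x*(x + 1) = 0, at x = -1, 0.
On [-1, 0] the curve lies below the axis; ∫[-1,0] (2*x^2 + 2*x) dx = -1/3, giving area 1/3.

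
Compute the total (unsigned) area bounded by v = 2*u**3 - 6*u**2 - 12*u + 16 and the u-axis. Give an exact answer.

81

The curve meets the u-axis where 2*u**3 - 6*u**2 - 12*u + 16 = 0, i.e. 2*(u - 4)*(u - 1)*(u + 2) = 0, at u = -2, 1, 4.
On [-2, 1] the curve lies above the axis; ∫[-2,1] (2*u**3 - 6*u**2 - 12*u + 16) du = 81/2, giving area 81/2.
On [1, 4] the curve lies below the axis; ∫[1,4] (2*u**3 - 6*u**2 - 12*u + 16) du = -81/2, giving area 81/2.
Total area = 81/2 + 81/2 = 81.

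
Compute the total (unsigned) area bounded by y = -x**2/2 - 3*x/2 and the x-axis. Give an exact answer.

The curve meets the x-axis where -x**2/2 - 3*x/2 = 0, i.e. -x*(x + 3)/2 = 0, at x = -3, 0.
On [-3, 0] the curve lies above the axis; ∫[-3,0] (-x**2/2 - 3*x/2) dx = 9/4, giving area 9/4.

9/4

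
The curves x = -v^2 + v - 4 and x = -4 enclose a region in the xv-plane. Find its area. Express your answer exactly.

1/6

Both boundary curves give x as a function of v, so integrate with respect to v. Setting them equal: -v^2 + v = 0, i.e. -v*(v - 1) = 0, so they meet at v = 0, 1.
For v in [0, 1], x = -v^2 + v - 4 is on the right; area = ∫[0,1] (-v^2 + v) dv = 1/6.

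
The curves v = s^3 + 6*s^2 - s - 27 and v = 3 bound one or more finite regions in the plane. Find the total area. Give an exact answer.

Set the curves equal: s^3 + 6*s^2 - s - 27 = 3, so s^3 + 6*s^2 - s - 30 = 0, which factors as (s - 2)*(s + 3)*(s + 5) = 0. The curves meet at s = -5, -3, 2.
On [-5, -3], v = s^3 + 6*s^2 - s - 27 is on top; that piece has area ∫[-5,-3] (s^3 + 6*s^2 - s - 30) ds = 8.
On [-3, 2], v = 3 is on top; that piece has area ∫[-3,2] (-(s^3 + 6*s^2 - s - 30)) ds = 375/4.
Total enclosed area = 8 + 375/4 = 407/4.

407/4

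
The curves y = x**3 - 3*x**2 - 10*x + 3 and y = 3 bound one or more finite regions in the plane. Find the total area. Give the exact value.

Set the curves equal: x**3 - 3*x**2 - 10*x + 3 = 3, so x**3 - 3*x**2 - 10*x = 0, which factors as x*(x - 5)*(x + 2) = 0. The curves meet at x = -2, 0, 5.
On [-2, 0], y = x**3 - 3*x**2 - 10*x + 3 is on top; that piece has area ∫[-2,0] (x**3 - 3*x**2 - 10*x) dx = 8.
On [0, 5], y = 3 is on top; that piece has area ∫[0,5] (-(x**3 - 3*x**2 - 10*x)) dx = 375/4.
Total enclosed area = 8 + 375/4 = 407/4.

407/4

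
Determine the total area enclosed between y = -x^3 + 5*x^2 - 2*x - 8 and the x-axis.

The curve meets the x-axis where -x^3 + 5*x^2 - 2*x - 8 = 0, i.e. -(x - 4)*(x - 2)*(x + 1) = 0, at x = -1, 2, 4.
On [-1, 2] the curve lies below the axis; ∫[-1,2] (-x^3 + 5*x^2 - 2*x - 8) dx = -63/4, giving area 63/4.
On [2, 4] the curve lies above the axis; ∫[2,4] (-x^3 + 5*x^2 - 2*x - 8) dx = 16/3, giving area 16/3.
Total area = 63/4 + 16/3 = 253/12.

253/12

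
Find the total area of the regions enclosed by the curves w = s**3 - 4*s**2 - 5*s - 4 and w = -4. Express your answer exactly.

Set the curves equal: s**3 - 4*s**2 - 5*s - 4 = -4, so s**3 - 4*s**2 - 5*s = 0, which factors as s*(s - 5)*(s + 1) = 0. The curves meet at s = -1, 0, 5.
On [-1, 0], w = s**3 - 4*s**2 - 5*s - 4 is on top; that piece has area ∫[-1,0] (s**3 - 4*s**2 - 5*s) ds = 11/12.
On [0, 5], w = -4 is on top; that piece has area ∫[0,5] (-(s**3 - 4*s**2 - 5*s)) ds = 875/12.
Total enclosed area = 11/12 + 875/12 = 443/6.

443/6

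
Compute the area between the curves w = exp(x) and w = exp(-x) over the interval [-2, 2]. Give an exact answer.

-4 + 2*exp(-2) + 2*exp(2)

The difference (exp(x)) - (exp(-x)) = exp(x) - exp(-x) changes sign at x = 0 inside [-2, 2], so split the integral there.
∫[-2,0] (exp(x) - exp(-x)) dx = -exp(2) - exp(-2) + 2; the area of that piece is -2 + exp(-2) + exp(2).
∫[0,2] (exp(x) - exp(-x)) dx = -2 + exp(-2) + exp(2).
Total area = (-2 + exp(-2) + exp(2)) + (-2 + exp(-2) + exp(2)) = -4 + 2*exp(-2) + 2*exp(2).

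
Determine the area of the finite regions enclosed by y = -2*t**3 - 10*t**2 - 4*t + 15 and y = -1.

Set the curves equal: -2*t**3 - 10*t**2 - 4*t + 15 = -1, so -2*t**3 - 10*t**2 - 4*t + 16 = 0, which factors as -2*(t - 1)*(t + 2)*(t + 4) = 0. The curves meet at t = -4, -2, 1.
On [-4, -2], y = -1 is on top; that piece has area ∫[-4,-2] (-(-2*t**3 - 10*t**2 - 4*t + 16)) dt = 32/3.
On [-2, 1], y = -2*t**3 - 10*t**2 - 4*t + 15 is on top; that piece has area ∫[-2,1] (-2*t**3 - 10*t**2 - 4*t + 16) dt = 63/2.
Total enclosed area = 32/3 + 63/2 = 253/6.

253/6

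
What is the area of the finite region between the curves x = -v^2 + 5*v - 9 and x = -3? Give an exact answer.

Both boundary curves give x as a function of v, so integrate with respect to v. Setting them equal: -v^2 + 5*v - 6 = 0, i.e. -(v - 3)*(v - 2) = 0, so they meet at v = 2, 3.
For v in [2, 3], x = -v^2 + 5*v - 9 is on the right; area = ∫[2,3] (-v^2 + 5*v - 6) dv = 1/6.

1/6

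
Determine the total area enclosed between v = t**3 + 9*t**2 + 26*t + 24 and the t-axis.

1/2

The curve meets the t-axis where t**3 + 9*t**2 + 26*t + 24 = 0, i.e. (t + 2)*(t + 3)*(t + 4) = 0, at t = -4, -3, -2.
On [-4, -3] the curve lies above the axis; ∫[-4,-3] (t**3 + 9*t**2 + 26*t + 24) dt = 1/4, giving area 1/4.
On [-3, -2] the curve lies below the axis; ∫[-3,-2] (t**3 + 9*t**2 + 26*t + 24) dt = -1/4, giving area 1/4.
Total area = 1/4 + 1/4 = 1/2.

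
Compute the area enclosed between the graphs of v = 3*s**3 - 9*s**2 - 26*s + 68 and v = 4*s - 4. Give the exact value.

Set the curves equal: 3*s**3 - 9*s**2 - 26*s + 68 = 4*s - 4, so 3*s**3 - 9*s**2 - 30*s + 72 = 0, which factors as 3*(s - 4)*(s - 2)*(s + 3) = 0. The curves meet at s = -3, 2, 4.
On [-3, 2], v = 3*s**3 - 9*s**2 - 26*s + 68 is on top; that piece has area ∫[-3,2] (3*s**3 - 9*s**2 - 30*s + 72) ds = 1125/4.
On [2, 4], v = 4*s - 4 is on top; that piece has area ∫[2,4] (-(3*s**3 - 9*s**2 - 30*s + 72)) ds = 24.
Total enclosed area = 1125/4 + 24 = 1221/4.

1221/4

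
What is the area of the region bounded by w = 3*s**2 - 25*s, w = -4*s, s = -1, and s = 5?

The difference (3*s**2 - 25*s) - (-4*s) = 3*s**2 - 21*s changes sign at s = 0 inside [-1, 5], so split the integral there.
∫[-1,0] (3*s**2 - 21*s) ds = 23/2.
∫[0,5] (3*s**2 - 21*s) ds = -275/2; the area of that piece is 275/2.
Total area = 23/2 + 275/2 = 149.

149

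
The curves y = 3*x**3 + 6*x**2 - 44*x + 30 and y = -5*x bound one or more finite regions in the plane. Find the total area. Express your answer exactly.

1741/4

Set the curves equal: 3*x**3 + 6*x**2 - 44*x + 30 = -5*x, so 3*x**3 + 6*x**2 - 39*x + 30 = 0, which factors as 3*(x - 2)*(x - 1)*(x + 5) = 0. The curves meet at x = -5, 1, 2.
On [-5, 1], y = 3*x**3 + 6*x**2 - 44*x + 30 is on top; that piece has area ∫[-5,1] (3*x**3 + 6*x**2 - 39*x + 30) dx = 432.
On [1, 2], y = -5*x is on top; that piece has area ∫[1,2] (-(3*x**3 + 6*x**2 - 39*x + 30)) dx = 13/4.
Total enclosed area = 432 + 13/4 = 1741/4.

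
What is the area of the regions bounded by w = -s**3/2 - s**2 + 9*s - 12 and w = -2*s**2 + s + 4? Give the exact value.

Set the curves equal: -s**3/2 - s**2 + 9*s - 12 = -2*s**2 + s + 4, so -s**3/2 + s**2 + 8*s - 16 = 0, which factors as -(s - 4)*(s - 2)*(s + 4)/2 = 0. The curves meet at s = -4, 2, 4.
On [-4, 2], w = -2*s**2 + s + 4 is on top; that piece has area ∫[-4,2] (-(-s**3/2 + s**2 + 8*s - 16)) ds = 90.
On [2, 4], w = -s**3/2 - s**2 + 9*s - 12 is on top; that piece has area ∫[2,4] (-s**3/2 + s**2 + 8*s - 16) ds = 14/3.
Total enclosed area = 90 + 14/3 = 284/3.

284/3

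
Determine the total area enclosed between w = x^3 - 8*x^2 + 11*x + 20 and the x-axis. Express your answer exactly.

The curve meets the x-axis where x^3 - 8*x^2 + 11*x + 20 = 0, i.e. (x - 5)*(x - 4)*(x + 1) = 0, at x = -1, 4, 5.
On [-1, 4] the curve lies above the axis; ∫[-1,4] (x^3 - 8*x^2 + 11*x + 20) dx = 875/12, giving area 875/12.
On [4, 5] the curve lies below the axis; ∫[4,5] (x^3 - 8*x^2 + 11*x + 20) dx = -11/12, giving area 11/12.
Total area = 875/12 + 11/12 = 443/6.

443/6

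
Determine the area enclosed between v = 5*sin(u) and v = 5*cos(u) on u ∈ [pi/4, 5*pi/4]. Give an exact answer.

On [pi/4, 5*pi/4], (5*sin(u)) - (5*cos(u)) = 5*sin(u) - 5*cos(u) is ≥ 0 throughout, so the area is a single integral of |5*sin(u) - 5*cos(u)|.
∫[pi/4,5*pi/4] (5*sin(u) - 5*cos(u)) du = 10*sqrt(2).

10*sqrt(2)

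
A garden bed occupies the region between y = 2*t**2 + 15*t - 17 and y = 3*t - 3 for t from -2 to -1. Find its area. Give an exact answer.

On [-2, -1], (2*t**2 + 15*t - 17) - (3*t - 3) = 2*t**2 + 12*t - 14 is ≤ 0 throughout, so the area is a single integral of |2*t**2 + 12*t - 14|.
∫[-2,-1] (2*t**2 + 12*t - 14) dt = -82/3; the area of that piece is 82/3.

82/3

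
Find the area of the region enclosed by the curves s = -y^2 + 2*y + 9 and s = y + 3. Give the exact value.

125/6

Both boundary curves give s as a function of y, so integrate with respect to y. Setting them equal: -y^2 + y + 6 = 0, i.e. -(y - 3)*(y + 2) = 0, so they meet at y = -2, 3.
For y in [-2, 3], s = -y^2 + 2*y + 9 is on the right; area = ∫[-2,3] (-y^2 + y + 6) dy = 125/6.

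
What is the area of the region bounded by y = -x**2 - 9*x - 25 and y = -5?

Set the curves equal: -x**2 - 9*x - 25 = -5, so -x**2 - 9*x - 20 = 0, which factors as -(x + 4)*(x + 5) = 0. The curves meet at x = -5, -4.
On [-5, -4], y = -x**2 - 9*x - 25 is on top; that piece has area ∫[-5,-4] (-x**2 - 9*x - 20) dx = 1/6.

1/6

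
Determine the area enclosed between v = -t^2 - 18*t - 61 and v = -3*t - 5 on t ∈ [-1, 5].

558

On [-1, 5], (-t^2 - 18*t - 61) - (-3*t - 5) = -t^2 - 15*t - 56 is ≤ 0 throughout, so the area is a single integral of |-t^2 - 15*t - 56|.
∫[-1,5] (-t^2 - 15*t - 56) dt = -558; the area of that piece is 558.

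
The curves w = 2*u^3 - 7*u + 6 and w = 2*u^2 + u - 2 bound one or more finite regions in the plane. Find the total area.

Set the curves equal: 2*u^3 - 7*u + 6 = 2*u^2 + u - 2, so 2*u^3 - 2*u^2 - 8*u + 8 = 0, which factors as 2*(u - 2)*(u - 1)*(u + 2) = 0. The curves meet at u = -2, 1, 2.
On [-2, 1], w = 2*u^3 - 7*u + 6 is on top; that piece has area ∫[-2,1] (2*u^3 - 2*u^2 - 8*u + 8) du = 45/2.
On [1, 2], w = 2*u^2 + u - 2 is on top; that piece has area ∫[1,2] (-(2*u^3 - 2*u^2 - 8*u + 8)) du = 7/6.
Total enclosed area = 45/2 + 7/6 = 71/3.

71/3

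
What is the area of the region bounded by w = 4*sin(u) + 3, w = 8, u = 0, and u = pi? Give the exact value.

-8 + 5*pi

On [0, pi], (4*sin(u) + 3) - (8) = 4*sin(u) - 5 is ≤ 0 throughout, so the area is a single integral of |4*sin(u) - 5|.
∫[0,pi] (4*sin(u) - 5) du = 8 - 5*pi; the area of that piece is -8 + 5*pi.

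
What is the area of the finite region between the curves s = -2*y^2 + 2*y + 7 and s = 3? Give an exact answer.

Both boundary curves give s as a function of y, so integrate with respect to y. Setting them equal: -2*y^2 + 2*y + 4 = 0, i.e. -2*(y - 2)*(y + 1) = 0, so they meet at y = -1, 2.
For y in [-1, 2], s = -2*y^2 + 2*y + 7 is on the right; area = ∫[-1,2] (-2*y^2 + 2*y + 4) dy = 9.

9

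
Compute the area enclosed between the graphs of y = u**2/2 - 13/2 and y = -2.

Set the curves equal: u**2/2 - 13/2 = -2, so u**2/2 - 9/2 = 0, which factors as (u - 3)*(u + 3)/2 = 0. The curves meet at u = -3, 3.
On [-3, 3], y = -2 is on top; that piece has area ∫[-3,3] (-(u**2/2 - 9/2)) du = 18.

18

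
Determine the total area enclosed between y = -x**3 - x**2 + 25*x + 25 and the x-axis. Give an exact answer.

The curve meets the x-axis where -x**3 - x**2 + 25*x + 25 = 0, i.e. -(x - 5)*(x + 1)*(x + 5) = 0, at x = -5, -1, 5.
On [-5, -1] the curve lies below the axis; ∫[-5,-1] (-x**3 - x**2 + 25*x + 25) dx = -256/3, giving area 256/3.
On [-1, 5] the curve lies above the axis; ∫[-1,5] (-x**3 - x**2 + 25*x + 25) dx = 252, giving area 252.
Total area = 256/3 + 252 = 1012/3.

1012/3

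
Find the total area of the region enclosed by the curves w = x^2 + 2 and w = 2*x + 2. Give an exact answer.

4/3

Set the curves equal: x^2 + 2 = 2*x + 2, so x^2 - 2*x = 0, which factors as x*(x - 2) = 0. The curves meet at x = 0, 2.
On [0, 2], w = 2*x + 2 is on top; that piece has area ∫[0,2] (-(x^2 - 2*x)) dx = 4/3.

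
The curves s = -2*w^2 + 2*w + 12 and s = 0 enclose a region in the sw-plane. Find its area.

Both boundary curves give s as a function of w, so integrate with respect to w. Setting them equal: -2*w^2 + 2*w + 12 = 0, i.e. -2*(w - 3)*(w + 2) = 0, so they meet at w = -2, 3.
For w in [-2, 3], s = -2*w^2 + 2*w + 12 is on the right; area = ∫[-2,3] (-2*w^2 + 2*w + 12) dw = 125/3.

125/3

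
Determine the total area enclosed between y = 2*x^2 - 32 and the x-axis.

The curve meets the x-axis where 2*x^2 - 32 = 0, i.e. 2*(x - 4)*(x + 4) = 0, at x = -4, 4.
On [-4, 4] the curve lies below the axis; ∫[-4,4] (2*x^2 - 32) dx = -512/3, giving area 512/3.

512/3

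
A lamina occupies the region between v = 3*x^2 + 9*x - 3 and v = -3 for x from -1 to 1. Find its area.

The difference (3*x^2 + 9*x - 3) - (-3) = 3*x^2 + 9*x changes sign at x = 0 inside [-1, 1], so split the integral there.
∫[-1,0] (3*x^2 + 9*x) dx = -7/2; the area of that piece is 7/2.
∫[0,1] (3*x^2 + 9*x) dx = 11/2.
Total area = 7/2 + 11/2 = 9.

9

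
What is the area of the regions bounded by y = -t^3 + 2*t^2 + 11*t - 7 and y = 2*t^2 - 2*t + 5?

Set the curves equal: -t^3 + 2*t^2 + 11*t - 7 = 2*t^2 - 2*t + 5, so -t^3 + 13*t - 12 = 0, which factors as -(t - 3)*(t - 1)*(t + 4) = 0. The curves meet at t = -4, 1, 3.
On [-4, 1], y = 2*t^2 - 2*t + 5 is on top; that piece has area ∫[-4,1] (-(-t^3 + 13*t - 12)) dt = 375/4.
On [1, 3], y = -t^3 + 2*t^2 + 11*t - 7 is on top; that piece has area ∫[1,3] (-t^3 + 13*t - 12) dt = 8.
Total enclosed area = 375/4 + 8 = 407/4.

407/4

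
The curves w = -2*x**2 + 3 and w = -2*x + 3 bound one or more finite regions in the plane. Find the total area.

Set the curves equal: -2*x**2 + 3 = -2*x + 3, so -2*x**2 + 2*x = 0, which factors as -2*x*(x - 1) = 0. The curves meet at x = 0, 1.
On [0, 1], w = -2*x**2 + 3 is on top; that piece has area ∫[0,1] (-2*x**2 + 2*x) dx = 1/3.

1/3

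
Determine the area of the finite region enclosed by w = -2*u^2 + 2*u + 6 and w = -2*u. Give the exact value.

64/3

Set the curves equal: -2*u^2 + 2*u + 6 = -2*u, so -2*u^2 + 4*u + 6 = 0, which factors as -2*(u - 3)*(u + 1) = 0. The curves meet at u = -1, 3.
On [-1, 3], w = -2*u^2 + 2*u + 6 is on top; that piece has area ∫[-1,3] (-2*u^2 + 4*u + 6) du = 64/3.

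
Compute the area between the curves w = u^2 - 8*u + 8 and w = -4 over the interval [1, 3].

4

The difference (u^2 - 8*u + 8) - (-4) = u^2 - 8*u + 12 changes sign at u = 2 inside [1, 3], so split the integral there.
∫[1,2] (u^2 - 8*u + 12) du = 7/3.
∫[2,3] (u^2 - 8*u + 12) du = -5/3; the area of that piece is 5/3.
Total area = 7/3 + 5/3 = 4.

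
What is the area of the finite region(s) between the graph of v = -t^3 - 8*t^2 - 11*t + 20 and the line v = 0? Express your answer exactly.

The curve meets the t-axis where -t^3 - 8*t^2 - 11*t + 20 = 0, i.e. -(t - 1)*(t + 4)*(t + 5) = 0, at t = -5, -4, 1.
On [-5, -4] the curve lies below the axis; ∫[-5,-4] (-t^3 - 8*t^2 - 11*t + 20) dt = -11/12, giving area 11/12.
On [-4, 1] the curve lies above the axis; ∫[-4,1] (-t^3 - 8*t^2 - 11*t + 20) dt = 875/12, giving area 875/12.
Total area = 11/12 + 875/12 = 443/6.

443/6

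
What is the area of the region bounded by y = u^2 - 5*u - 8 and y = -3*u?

36

Set the curves equal: u^2 - 5*u - 8 = -3*u, so u^2 - 2*u - 8 = 0, which factors as (u - 4)*(u + 2) = 0. The curves meet at u = -2, 4.
On [-2, 4], y = -3*u is on top; that piece has area ∫[-2,4] (-(u^2 - 2*u - 8)) du = 36.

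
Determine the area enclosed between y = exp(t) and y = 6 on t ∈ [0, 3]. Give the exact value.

The difference (exp(t)) - (6) = exp(t) - 6 changes sign at t = log(6) inside [0, 3], so split the integral there.
∫[0,log(6)] (exp(t) - 6) dt = 5 - log(46656); the area of that piece is -5 + log(46656).
∫[log(6),3] (exp(t) - 6) dt = -24 + 6*log(6) + exp(3).
Total area = (-5 + log(46656)) + (-24 + 6*log(6) + exp(3)) = -29 + exp(3) + 12*log(6).

-29 + exp(3) + 12*log(6)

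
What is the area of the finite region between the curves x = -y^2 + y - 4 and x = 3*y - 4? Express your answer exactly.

Both boundary curves give x as a function of y, so integrate with respect to y. Setting them equal: -y^2 - 2*y = 0, i.e. -y*(y + 2) = 0, so they meet at y = -2, 0.
For y in [-2, 0], x = -y^2 + y - 4 is on the right; area = ∫[-2,0] (-y^2 - 2*y) dy = 4/3.

4/3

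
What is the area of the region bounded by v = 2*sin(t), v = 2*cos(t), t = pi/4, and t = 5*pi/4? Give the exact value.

4*sqrt(2)

On [pi/4, 5*pi/4], (2*sin(t)) - (2*cos(t)) = 2*sin(t) - 2*cos(t) is ≥ 0 throughout, so the area is a single integral of |2*sin(t) - 2*cos(t)|.
∫[pi/4,5*pi/4] (2*sin(t) - 2*cos(t)) dt = 4*sqrt(2).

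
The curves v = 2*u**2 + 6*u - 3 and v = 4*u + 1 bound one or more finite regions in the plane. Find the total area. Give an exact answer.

9

Set the curves equal: 2*u**2 + 6*u - 3 = 4*u + 1, so 2*u**2 + 2*u - 4 = 0, which factors as 2*(u - 1)*(u + 2) = 0. The curves meet at u = -2, 1.
On [-2, 1], v = 4*u + 1 is on top; that piece has area ∫[-2,1] (-(2*u**2 + 2*u - 4)) du = 9.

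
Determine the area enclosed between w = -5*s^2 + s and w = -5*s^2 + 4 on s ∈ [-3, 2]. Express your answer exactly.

45/2

On [-3, 2], (-5*s^2 + s) - (-5*s^2 + 4) = s - 4 is ≤ 0 throughout, so the area is a single integral of |s - 4|.
∫[-3,2] (s - 4) ds = -45/2; the area of that piece is 45/2.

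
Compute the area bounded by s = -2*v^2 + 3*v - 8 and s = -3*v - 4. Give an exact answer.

Both boundary curves give s as a function of v, so integrate with respect to v. Setting them equal: -2*v^2 + 6*v - 4 = 0, i.e. -2*(v - 2)*(v - 1) = 0, so they meet at v = 1, 2.
For v in [1, 2], s = -2*v^2 + 3*v - 8 is on the right; area = ∫[1,2] (-2*v^2 + 6*v - 4) dv = 1/3.

1/3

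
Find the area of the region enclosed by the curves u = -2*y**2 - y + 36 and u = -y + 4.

512/3

Both boundary curves give u as a function of y, so integrate with respect to y. Setting them equal: -2*y**2 + 32 = 0, i.e. -2*(y - 4)*(y + 4) = 0, so they meet at y = -4, 4.
For y in [-4, 4], u = -2*y**2 - y + 36 is on the right; area = ∫[-4,4] (-2*y**2 + 32) dy = 512/3.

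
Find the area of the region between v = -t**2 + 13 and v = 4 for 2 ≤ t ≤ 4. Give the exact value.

6

The difference (-t**2 + 13) - (4) = -t**2 + 9 changes sign at t = 3 inside [2, 4], so split the integral there.
∫[2,3] (-t**2 + 9) dt = 8/3.
∫[3,4] (-t**2 + 9) dt = -10/3; the area of that piece is 10/3.
Total area = 8/3 + 10/3 = 6.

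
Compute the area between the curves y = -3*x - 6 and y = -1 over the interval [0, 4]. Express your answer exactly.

On [0, 4], (-3*x - 6) - (-1) = -3*x - 5 is ≤ 0 throughout, so the area is a single integral of |-3*x - 5|.
∫[0,4] (-3*x - 5) dx = -44; the area of that piece is 44.

44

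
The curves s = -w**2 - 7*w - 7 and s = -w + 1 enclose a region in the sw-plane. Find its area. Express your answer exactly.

4/3

Both boundary curves give s as a function of w, so integrate with respect to w. Setting them equal: -w**2 - 6*w - 8 = 0, i.e. -(w + 2)*(w + 4) = 0, so they meet at w = -4, -2.
For w in [-4, -2], s = -w**2 - 7*w - 7 is on the right; area = ∫[-4,-2] (-w**2 - 6*w - 8) dw = 4/3.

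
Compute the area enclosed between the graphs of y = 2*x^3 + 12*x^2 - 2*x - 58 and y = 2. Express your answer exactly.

Set the curves equal: 2*x^3 + 12*x^2 - 2*x - 58 = 2, so 2*x^3 + 12*x^2 - 2*x - 60 = 0, which factors as 2*(x - 2)*(x + 3)*(x + 5) = 0. The curves meet at x = -5, -3, 2.
On [-5, -3], y = 2*x^3 + 12*x^2 - 2*x - 58 is on top; that piece has area ∫[-5,-3] (2*x^3 + 12*x^2 - 2*x - 60) dx = 16.
On [-3, 2], y = 2 is on top; that piece has area ∫[-3,2] (-(2*x^3 + 12*x^2 - 2*x - 60)) dx = 375/2.
Total enclosed area = 16 + 375/2 = 407/2.

407/2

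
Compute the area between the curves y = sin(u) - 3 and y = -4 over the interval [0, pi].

On [0, pi], (sin(u) - 3) - (-4) = sin(u) + 1 is ≥ 0 throughout, so the area is a single integral of |sin(u) + 1|.
∫[0,pi] (sin(u) + 1) du = 2 + pi.

2 + pi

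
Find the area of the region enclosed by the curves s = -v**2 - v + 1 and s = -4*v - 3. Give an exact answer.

125/6

Both boundary curves give s as a function of v, so integrate with respect to v. Setting them equal: -v**2 + 3*v + 4 = 0, i.e. -(v - 4)*(v + 1) = 0, so they meet at v = -1, 4.
For v in [-1, 4], s = -v**2 - v + 1 is on the right; area = ∫[-1,4] (-v**2 + 3*v + 4) dv = 125/6.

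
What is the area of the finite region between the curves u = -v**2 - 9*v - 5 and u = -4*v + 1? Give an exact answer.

1/6

Both boundary curves give u as a function of v, so integrate with respect to v. Setting them equal: -v**2 - 5*v - 6 = 0, i.e. -(v + 2)*(v + 3) = 0, so they meet at v = -3, -2.
For v in [-3, -2], u = -v**2 - 9*v - 5 is on the right; area = ∫[-3,-2] (-v**2 - 5*v - 6) dv = 1/6.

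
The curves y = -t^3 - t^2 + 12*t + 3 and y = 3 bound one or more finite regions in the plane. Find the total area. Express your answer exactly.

Set the curves equal: -t^3 - t^2 + 12*t + 3 = 3, so -t^3 - t^2 + 12*t = 0, which factors as -t*(t - 3)*(t + 4) = 0. The curves meet at t = -4, 0, 3.
On [-4, 0], y = 3 is on top; that piece has area ∫[-4,0] (-(-t^3 - t^2 + 12*t)) dt = 160/3.
On [0, 3], y = -t^3 - t^2 + 12*t + 3 is on top; that piece has area ∫[0,3] (-t^3 - t^2 + 12*t) dt = 99/4.
Total enclosed area = 160/3 + 99/4 = 937/12.

937/12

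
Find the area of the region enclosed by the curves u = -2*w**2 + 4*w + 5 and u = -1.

64/3

Both boundary curves give u as a function of w, so integrate with respect to w. Setting them equal: -2*w**2 + 4*w + 6 = 0, i.e. -2*(w - 3)*(w + 1) = 0, so they meet at w = -1, 3.
For w in [-1, 3], u = -2*w**2 + 4*w + 5 is on the right; area = ∫[-1,3] (-2*w**2 + 4*w + 6) dw = 64/3.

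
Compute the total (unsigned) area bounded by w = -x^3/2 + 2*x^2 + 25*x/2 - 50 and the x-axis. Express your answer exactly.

4019/12

The curve meets the x-axis where -x^3/2 + 2*x^2 + 25*x/2 - 50 = 0, i.e. -(x - 5)*(x - 4)*(x + 5)/2 = 0, at x = -5, 4, 5.
On [-5, 4] the curve lies below the axis; ∫[-5,4] (-x^3/2 + 2*x^2 + 25*x/2 - 50) dx = -2673/8, giving area 2673/8.
On [4, 5] the curve lies above the axis; ∫[4,5] (-x^3/2 + 2*x^2 + 25*x/2 - 50) dx = 19/24, giving area 19/24.
Total area = 2673/8 + 19/24 = 4019/12.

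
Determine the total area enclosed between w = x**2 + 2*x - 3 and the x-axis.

The curve meets the x-axis where x**2 + 2*x - 3 = 0, i.e. (x - 1)*(x + 3) = 0, at x = -3, 1.
On [-3, 1] the curve lies below the axis; ∫[-3,1] (x**2 + 2*x - 3) dx = -32/3, giving area 32/3.

32/3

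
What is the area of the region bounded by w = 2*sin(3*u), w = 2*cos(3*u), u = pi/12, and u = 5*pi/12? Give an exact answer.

On [pi/12, 5*pi/12], (2*sin(3*u)) - (2*cos(3*u)) = 2*sin(3*u) - 2*cos(3*u) is ≥ 0 throughout, so the area is a single integral of |2*sin(3*u) - 2*cos(3*u)|.
∫[pi/12,5*pi/12] (2*sin(3*u) - 2*cos(3*u)) du = 4*sqrt(2)/3.

4*sqrt(2)/3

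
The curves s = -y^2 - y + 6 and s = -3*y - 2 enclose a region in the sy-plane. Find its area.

Both boundary curves give s as a function of y, so integrate with respect to y. Setting them equal: -y^2 + 2*y + 8 = 0, i.e. -(y - 4)*(y + 2) = 0, so they meet at y = -2, 4.
For y in [-2, 4], s = -y^2 - y + 6 is on the right; area = ∫[-2,4] (-y^2 + 2*y + 8) dy = 36.

36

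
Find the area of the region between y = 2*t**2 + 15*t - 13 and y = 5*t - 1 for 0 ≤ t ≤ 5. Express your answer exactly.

The difference (2*t**2 + 15*t - 13) - (5*t - 1) = 2*t**2 + 10*t - 12 changes sign at t = 1 inside [0, 5], so split the integral there.
∫[0,1] (2*t**2 + 10*t - 12) dt = -19/3; the area of that piece is 19/3.
∫[1,5] (2*t**2 + 10*t - 12) dt = 464/3.
Total area = 19/3 + 464/3 = 161.

161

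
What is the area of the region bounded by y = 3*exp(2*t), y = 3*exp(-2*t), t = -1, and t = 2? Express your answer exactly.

The difference (3*exp(2*t)) - (3*exp(-2*t)) = 3*exp(2*t) - 3*exp(-2*t) changes sign at t = 0 inside [-1, 2], so split the integral there.
∫[-1,0] (3*exp(2*t) - 3*exp(-2*t)) dt = -3*exp(2)/2 - 3*exp(-2)/2 + 3; the area of that piece is -3 + 3*exp(-2)/2 + 3*exp(2)/2.
∫[0,2] (3*exp(2*t) - 3*exp(-2*t)) dt = -3 + 3*exp(-4)/2 + 3*exp(4)/2.
Total area = (-3 + 3*exp(-2)/2 + 3*exp(2)/2) + (-3 + 3*exp(-4)/2 + 3*exp(4)/2) = -6 + 3*exp(-4)/2 + 3*exp(-2)/2 + 3*exp(2)/2 + 3*exp(4)/2.

-6 + 3*exp(-4)/2 + 3*exp(-2)/2 + 3*exp(2)/2 + 3*exp(4)/2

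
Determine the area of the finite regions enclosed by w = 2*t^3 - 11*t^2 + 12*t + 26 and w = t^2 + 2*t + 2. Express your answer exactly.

Set the curves equal: 2*t^3 - 11*t^2 + 12*t + 26 = t^2 + 2*t + 2, so 2*t^3 - 12*t^2 + 10*t + 24 = 0, which factors as 2*(t - 4)*(t - 3)*(t + 1) = 0. The curves meet at t = -1, 3, 4.
On [-1, 3], w = 2*t^3 - 11*t^2 + 12*t + 26 is on top; that piece has area ∫[-1,3] (2*t^3 - 12*t^2 + 10*t + 24) dt = 64.
On [3, 4], w = t^2 + 2*t + 2 is on top; that piece has area ∫[3,4] (-(2*t^3 - 12*t^2 + 10*t + 24)) dt = 3/2.
Total enclosed area = 64 + 3/2 = 131/2.

131/2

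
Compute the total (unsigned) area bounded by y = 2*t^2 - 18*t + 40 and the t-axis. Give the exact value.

The curve meets the t-axis where 2*t^2 - 18*t + 40 = 0, i.e. 2*(t - 5)*(t - 4) = 0, at t = 4, 5.
On [4, 5] the curve lies below the axis; ∫[4,5] (2*t^2 - 18*t + 40) dt = -1/3, giving area 1/3.

1/3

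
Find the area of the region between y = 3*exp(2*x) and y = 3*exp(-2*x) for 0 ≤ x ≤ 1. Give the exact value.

-3 + 3*exp(-2)/2 + 3*exp(2)/2

On [0, 1], (3*exp(2*x)) - (3*exp(-2*x)) = 3*exp(2*x) - 3*exp(-2*x) is ≥ 0 throughout, so the area is a single integral of |3*exp(2*x) - 3*exp(-2*x)|.
∫[0,1] (3*exp(2*x) - 3*exp(-2*x)) dx = -3 + 3*exp(-2)/2 + 3*exp(2)/2.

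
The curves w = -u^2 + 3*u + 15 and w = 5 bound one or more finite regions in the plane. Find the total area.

Set the curves equal: -u^2 + 3*u + 15 = 5, so -u^2 + 3*u + 10 = 0, which factors as -(u - 5)*(u + 2) = 0. The curves meet at u = -2, 5.
On [-2, 5], w = -u^2 + 3*u + 15 is on top; that piece has area ∫[-2,5] (-u^2 + 3*u + 10) du = 343/6.

343/6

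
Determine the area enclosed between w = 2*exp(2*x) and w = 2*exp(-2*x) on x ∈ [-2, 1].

The difference (2*exp(2*x)) - (2*exp(-2*x)) = 2*exp(2*x) - 2*exp(-2*x) changes sign at x = 0 inside [-2, 1], so split the integral there.
∫[-2,0] (2*exp(2*x) - 2*exp(-2*x)) dx = -exp(4) - exp(-4) + 2; the area of that piece is -2 + exp(-4) + exp(4).
∫[0,1] (2*exp(2*x) - 2*exp(-2*x)) dx = -2 + exp(-2) + exp(2).
Total area = (-2 + exp(-4) + exp(4)) + (-2 + exp(-2) + exp(2)) = -4 + exp(-4) + exp(-2) + exp(2) + exp(4).

-4 + exp(-4) + exp(-2) + exp(2) + exp(4)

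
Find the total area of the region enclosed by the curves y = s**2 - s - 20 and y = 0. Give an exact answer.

Set the curves equal: s**2 - s - 20 = 0, so s**2 - s - 20 = 0, which factors as (s - 5)*(s + 4) = 0. The curves meet at s = -4, 5.
On [-4, 5], y = 0 is on top; that piece has area ∫[-4,5] (-(s**2 - s - 20)) ds = 243/2.

243/2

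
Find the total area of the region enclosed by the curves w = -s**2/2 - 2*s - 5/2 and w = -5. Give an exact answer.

18

Set the curves equal: -s**2/2 - 2*s - 5/2 = -5, so -s**2/2 - 2*s + 5/2 = 0, which factors as -(s - 1)*(s + 5)/2 = 0. The curves meet at s = -5, 1.
On [-5, 1], w = -s**2/2 - 2*s - 5/2 is on top; that piece has area ∫[-5,1] (-s**2/2 - 2*s + 5/2) ds = 18.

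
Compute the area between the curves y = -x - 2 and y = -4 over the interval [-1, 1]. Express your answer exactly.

On [-1, 1], (-x - 2) - (-4) = -x + 2 is ≥ 0 throughout, so the area is a single integral of |-x + 2|.
∫[-1,1] (-x + 2) dx = 4.

4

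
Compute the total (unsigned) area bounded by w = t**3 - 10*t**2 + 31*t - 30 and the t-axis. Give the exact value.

The curve meets the t-axis where t**3 - 10*t**2 + 31*t - 30 = 0, i.e. (t - 5)*(t - 3)*(t - 2) = 0, at t = 2, 3, 5.
On [2, 3] the curve lies above the axis; ∫[2,3] (t**3 - 10*t**2 + 31*t - 30) dt = 5/12, giving area 5/12.
On [3, 5] the curve lies below the axis; ∫[3,5] (t**3 - 10*t**2 + 31*t - 30) dt = -8/3, giving area 8/3.
Total area = 5/12 + 8/3 = 37/12.

37/12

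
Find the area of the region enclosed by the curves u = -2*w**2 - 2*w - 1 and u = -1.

1/3

Both boundary curves give u as a function of w, so integrate with respect to w. Setting them equal: -2*w**2 - 2*w = 0, i.e. -2*w*(w + 1) = 0, so they meet at w = -1, 0.
For w in [-1, 0], u = -2*w**2 - 2*w - 1 is on the right; area = ∫[-1,0] (-2*w**2 - 2*w) dw = 1/3.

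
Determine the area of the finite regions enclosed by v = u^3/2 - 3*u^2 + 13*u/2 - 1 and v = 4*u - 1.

Set the curves equal: u^3/2 - 3*u^2 + 13*u/2 - 1 = 4*u - 1, so u^3/2 - 3*u^2 + 5*u/2 = 0, which factors as u*(u - 5)*(u - 1)/2 = 0. The curves meet at u = 0, 1, 5.
On [0, 1], v = u^3/2 - 3*u^2 + 13*u/2 - 1 is on top; that piece has area ∫[0,1] (u^3/2 - 3*u^2 + 5*u/2) du = 3/8.
On [1, 5], v = 4*u - 1 is on top; that piece has area ∫[1,5] (-(u^3/2 - 3*u^2 + 5*u/2)) du = 16.
Total enclosed area = 3/8 + 16 = 131/8.

131/8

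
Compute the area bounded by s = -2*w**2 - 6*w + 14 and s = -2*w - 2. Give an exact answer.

72

Both boundary curves give s as a function of w, so integrate with respect to w. Setting them equal: -2*w**2 - 4*w + 16 = 0, i.e. -2*(w - 2)*(w + 4) = 0, so they meet at w = -4, 2.
For w in [-4, 2], s = -2*w**2 - 6*w + 14 is on the right; area = ∫[-4,2] (-2*w**2 - 4*w + 16) dw = 72.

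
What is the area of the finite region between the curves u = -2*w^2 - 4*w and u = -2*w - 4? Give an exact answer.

9

Both boundary curves give u as a function of w, so integrate with respect to w. Setting them equal: -2*w^2 - 2*w + 4 = 0, i.e. -2*(w - 1)*(w + 2) = 0, so they meet at w = -2, 1.
For w in [-2, 1], u = -2*w^2 - 4*w is on the right; area = ∫[-2,1] (-2*w^2 - 2*w + 4) dw = 9.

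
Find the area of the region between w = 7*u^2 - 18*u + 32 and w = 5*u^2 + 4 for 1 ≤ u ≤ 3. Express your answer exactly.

10

The difference (7*u^2 - 18*u + 32) - (5*u^2 + 4) = 2*u^2 - 18*u + 28 changes sign at u = 2 inside [1, 3], so split the integral there.
∫[1,2] (2*u^2 - 18*u + 28) du = 17/3.
∫[2,3] (2*u^2 - 18*u + 28) du = -13/3; the area of that piece is 13/3.
Total area = 17/3 + 13/3 = 10.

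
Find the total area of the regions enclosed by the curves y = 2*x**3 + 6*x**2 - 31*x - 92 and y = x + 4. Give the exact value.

517

Set the curves equal: 2*x**3 + 6*x**2 - 31*x - 92 = x + 4, so 2*x**3 + 6*x**2 - 32*x - 96 = 0, which factors as 2*(x - 4)*(x + 3)*(x + 4) = 0. The curves meet at x = -4, -3, 4.
On [-4, -3], y = 2*x**3 + 6*x**2 - 31*x - 92 is on top; that piece has area ∫[-4,-3] (2*x**3 + 6*x**2 - 32*x - 96) dx = 5/2.
On [-3, 4], y = x + 4 is on top; that piece has area ∫[-3,4] (-(2*x**3 + 6*x**2 - 32*x - 96)) dx = 1029/2.
Total enclosed area = 5/2 + 1029/2 = 517.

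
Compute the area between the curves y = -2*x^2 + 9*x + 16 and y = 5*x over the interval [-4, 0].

48

The difference (-2*x^2 + 9*x + 16) - (5*x) = -2*x^2 + 4*x + 16 changes sign at x = -2 inside [-4, 0], so split the integral there.
∫[-4,-2] (-2*x^2 + 4*x + 16) dx = -88/3; the area of that piece is 88/3.
∫[-2,0] (-2*x^2 + 4*x + 16) dx = 56/3.
Total area = 88/3 + 56/3 = 48.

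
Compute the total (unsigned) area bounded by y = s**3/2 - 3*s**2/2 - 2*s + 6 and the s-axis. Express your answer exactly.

131/8

The curve meets the s-axis where s**3/2 - 3*s**2/2 - 2*s + 6 = 0, i.e. (s - 3)*(s - 2)*(s + 2)/2 = 0, at s = -2, 2, 3.
On [-2, 2] the curve lies above the axis; ∫[-2,2] (s**3/2 - 3*s**2/2 - 2*s + 6) ds = 16, giving area 16.
On [2, 3] the curve lies below the axis; ∫[2,3] (s**3/2 - 3*s**2/2 - 2*s + 6) ds = -3/8, giving area 3/8.
Total area = 16 + 3/8 = 131/8.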